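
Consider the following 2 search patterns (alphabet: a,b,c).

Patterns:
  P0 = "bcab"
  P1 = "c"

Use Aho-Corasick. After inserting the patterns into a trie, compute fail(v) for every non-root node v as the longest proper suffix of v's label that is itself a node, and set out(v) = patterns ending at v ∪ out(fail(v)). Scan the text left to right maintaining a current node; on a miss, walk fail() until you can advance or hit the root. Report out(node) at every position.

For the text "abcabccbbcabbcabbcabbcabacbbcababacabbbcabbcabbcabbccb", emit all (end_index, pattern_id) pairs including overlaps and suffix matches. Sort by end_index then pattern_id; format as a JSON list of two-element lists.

Construct AC machine:
Trie (insert patterns):
  n0 'ε': b→1 c→5
  n1 'b': c→2
  n2 'bc': a→3
  n3 'bca': b→4
  n4 'bcab': ·  [P0 ends]
  n5 'c': ·  [P1 ends]

Failure links (BFS by depth):
  n1('b'): parent n0 fail=0; on 'b' 0 → fail=0;  out ∅∪∅=∅
  n5('c'): parent n0 fail=0; on 'c' 0 → fail=0;  out {1}∪∅={1}
  n2('bc'): parent n1 fail=0; on 'c' 0 → fail=5;  out ∅∪{1}={1}
  n3('bca'): parent n2 fail=5; on 'a' 5→0 → fail=0;  out ∅∪∅=∅
  n4('bcab'): parent n3 fail=0; on 'b' 0 → fail=1;  out {0}∪∅={0}

Scan:
pos 0 'a': at 0
pos 1 'b': at 1
pos 2 'c': at 2  → match P1@[2:2]
pos 3 'a': at 3
pos 4 'b': at 4  → match P0@[1:4]
pos 5 'c': at 2 ·f  → match P1@[5:5]
pos 6 'c': at 5 ·f  → match P1@[6:6]
pos 7 'b': at 1 ·f
pos 8 'b': at 1 ·f
pos 9 'c': at 2  → match P1@[9:9]
pos 10 'a': at 3
pos 11 'b': at 4  → match P0@[8:11]
pos 12 'b': at 1 ·f
pos 13 'c': at 2  → match P1@[13:13]
pos 14 'a': at 3
pos 15 'b': at 4  → match P0@[12:15]
pos 16 'b': at 1 ·f
pos 17 'c': at 2  → match P1@[17:17]
pos 18 'a': at 3
pos 19 'b': at 4  → match P0@[16:19]
pos 20 'b': at 1 ·f
pos 21 'c': at 2  → match P1@[21:21]
pos 22 'a': at 3
pos 23 'b': at 4  → match P0@[20:23]
pos 24 'a': at 0 ·f
pos 25 'c': at 5  → match P1@[25:25]
pos 26 'b': at 1 ·f
pos 27 'b': at 1 ·f
pos 28 'c': at 2  → match P1@[28:28]
pos 29 'a': at 3
pos 30 'b': at 4  → match P0@[27:30]
pos 31 'a': at 0 ·f
pos 32 'b': at 1
pos 33 'a': at 0 ·f
pos 34 'c': at 5  → match P1@[34:34]
pos 35 'a': at 0 ·f
pos 36 'b': at 1
pos 37 'b': at 1 ·f
pos 38 'b': at 1 ·f
pos 39 'c': at 2  → match P1@[39:39]
pos 40 'a': at 3
pos 41 'b': at 4  → match P0@[38:41]
pos 42 'b': at 1 ·f
pos 43 'c': at 2  → match P1@[43:43]
pos 44 'a': at 3
pos 45 'b': at 4  → match P0@[42:45]
pos 46 'b': at 1 ·f
pos 47 'c': at 2  → match P1@[47:47]
pos 48 'a': at 3
pos 49 'b': at 4  → match P0@[46:49]
pos 50 'b': at 1 ·f
pos 51 'c': at 2  → match P1@[51:51]
pos 52 'c': at 5 ·f  → match P1@[52:52]
pos 53 'b': at 1 ·f

All matches (sorted): [[2,1],[4,0],[5,1],[6,1],[9,1],[11,0],[13,1],[15,0],[17,1],[19,0],[21,1],[23,0],[25,1],[28,1],[30,0],[34,1],[39,1],[41,0],[43,1],[45,0],[47,1],[49,0],[51,1],[52,1]]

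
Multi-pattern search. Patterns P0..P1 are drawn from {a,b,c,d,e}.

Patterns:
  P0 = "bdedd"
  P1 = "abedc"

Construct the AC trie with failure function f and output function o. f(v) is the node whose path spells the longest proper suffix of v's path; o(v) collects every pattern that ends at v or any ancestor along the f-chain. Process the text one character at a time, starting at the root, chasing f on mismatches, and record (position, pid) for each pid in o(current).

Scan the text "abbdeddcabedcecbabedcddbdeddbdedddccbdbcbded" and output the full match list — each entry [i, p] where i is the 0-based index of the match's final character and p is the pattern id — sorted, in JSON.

Build:
Trie nodes:
  n0 'ε': a→6 b→1
  n1 'b': d→2
  n2 'bd': e→3
  n3 'bde': d→4
  n4 'bded': d→5
  n5 'bdedd': ·  [P0 ends]
  n6 'a': b→7
  n7 'ab': e→8
  n8 'abe': d→9
  n9 'abed': c→10
  n10 'abedc': ·  [P1 ends]

BFS fail/out derivation:
  n1('b'): parent n0 fail=0; on 'b' 0 → fail=0;  out ∅∪∅=∅
  n6('a'): parent n0 fail=0; on 'a' 0 → fail=0;  out ∅∪∅=∅
  n2('bd'): parent n1 fail=0; on 'd' 0 → fail=0;  out ∅∪∅=∅
  n7('ab'): parent n6 fail=0; on 'b' 0 → fail=1;  out ∅∪∅=∅
  n3('bde'): parent n2 fail=0; on 'e' 0 → fail=0;  out ∅∪∅=∅
  n8('abe'): parent n7 fail=1; on 'e' 1→0 → fail=0;  out ∅∪∅=∅
  n4('bded'): parent n3 fail=0; on 'd' 0 → fail=0;  out ∅∪∅=∅
  n9('abed'): parent n8 fail=0; on 'd' 0 → fail=0;  out ∅∪∅=∅
  n5('bdedd'): parent n4 fail=0; on 'd' 0 → fail=0;  out {0}∪∅={0}
  n10('abedc'): parent n9 fail=0; on 'c' 0 → fail=0;  out {1}∪∅={1}

Scan:
pos 0 'a': at 6
pos 1 'b': at 7
pos 2 'b': at 1 (via fail)
pos 3 'd': at 2
pos 4 'e': at 3
pos 5 'd': at 4
pos 6 'd': at 5  emit P0@[2:6]
pos 7 'c': at 0 (via fail)
pos 8 'a': at 6
pos 9 'b': at 7
pos 10 'e': at 8
pos 11 'd': at 9
pos 12 'c': at 10  emit P1@[8:12]
pos 13 'e': at 0 (via fail)
pos 14 'c': at 0
pos 15 'b': at 1
pos 16 'a': at 6 (via fail)
pos 17 'b': at 7
pos 18 'e': at 8
pos 19 'd': at 9
pos 20 'c': at 10  emit P1@[16:20]
pos 21 'd': at 0 (via fail)
pos 22 'd': at 0
pos 23 'b': at 1
pos 24 'd': at 2
pos 25 'e': at 3
pos 26 'd': at 4
pos 27 'd': at 5  emit P0@[23:27]
pos 28 'b': at 1 (via fail)
pos 29 'd': at 2
pos 30 'e': at 3
pos 31 'd': at 4
pos 32 'd': at 5  emit P0@[28:32]
pos 33 'd': at 0 (via fail)
pos 34 'c': at 0
pos 35 'c': at 0
pos 36 'b': at 1
pos 37 'd': at 2
pos 38 'b': at 1 (via fail)
pos 39 'c': at 0 (via fail)
pos 40 'b': at 1
pos 41 'd': at 2
pos 42 'e': at 3
pos 43 'd': at 4

All matches (sorted): [[6,0],[12,1],[20,1],[27,0],[32,0]]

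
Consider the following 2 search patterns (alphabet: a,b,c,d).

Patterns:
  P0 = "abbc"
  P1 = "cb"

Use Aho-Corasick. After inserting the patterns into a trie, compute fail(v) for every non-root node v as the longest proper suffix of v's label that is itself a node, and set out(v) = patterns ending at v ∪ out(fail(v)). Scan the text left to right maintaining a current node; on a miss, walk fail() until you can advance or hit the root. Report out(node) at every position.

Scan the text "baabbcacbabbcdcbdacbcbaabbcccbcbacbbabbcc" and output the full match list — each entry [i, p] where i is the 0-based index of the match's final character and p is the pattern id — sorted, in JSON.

Build automaton:
Trie nodes:
  n0 'ε': a→1 c→5
  n1 'a': b→2
  n2 'ab': b→3
  n3 'abb': c→4
  n4 'abbc': ·  [P0 ends]
  n5 'c': b→6
  n6 'cb': ·  [P1 ends]

Failure links (BFS by depth):
  fail(1) 'a': from fail(0)=0 chase 'a': 0 ⇒ 0;  out=∅∪out(0)=∅
  fail(5) 'c': from fail(0)=0 chase 'c': 0 ⇒ 0;  out=∅∪out(0)=∅
  fail(2) 'ab': from fail(1)=0 chase 'b': 0 ⇒ 0;  out=∅∪out(0)=∅
  fail(6) 'cb': from fail(5)=0 chase 'b': 0 ⇒ 0;  out={1}∪out(0)={1}
  fail(3) 'abb': from fail(2)=0 chase 'b': 0 ⇒ 0;  out=∅∪out(0)=∅
  fail(4) 'abbc': from fail(3)=0 chase 'c': 0 ⇒ 5;  out={0}∪out(5)={0}

Scan:
pos 0 'b': at 0
pos 1 'a': at 1
pos 2 'a': at 1 (fail-walked)
pos 3 'b': at 2
pos 4 'b': at 3
pos 5 'c': at 4  → match P0@[2:5]
pos 6 'a': at 1 (fail-walked)
pos 7 'c': at 5 (fail-walked)
pos 8 'b': at 6  → match P1@[7:8]
pos 9 'a': at 1 (fail-walked)
pos 10 'b': at 2
pos 11 'b': at 3
pos 12 'c': at 4  → match P0@[9:12]
pos 13 'd': at 0 (fail-walked)
pos 14 'c': at 5
pos 15 'b': at 6  → match P1@[14:15]
pos 16 'd': at 0 (fail-walked)
pos 17 'a': at 1
pos 18 'c': at 5 (fail-walked)
pos 19 'b': at 6  → match P1@[18:19]
pos 20 'c': at 5 (fail-walked)
pos 21 'b': at 6  → match P1@[20:21]
pos 22 'a': at 1 (fail-walked)
pos 23 'a': at 1 (fail-walked)
pos 24 'b': at 2
pos 25 'b': at 3
pos 26 'c': at 4  → match P0@[23:26]
pos 27 'c': at 5 (fail-walked)
pos 28 'c': at 5 (fail-walked)
pos 29 'b': at 6  → match P1@[28:29]
pos 30 'c': at 5 (fail-walked)
pos 31 'b': at 6  → match P1@[30:31]
pos 32 'a': at 1 (fail-walked)
pos 33 'c': at 5 (fail-walked)
pos 34 'b': at 6  → match P1@[33:34]
pos 35 'b': at 0 (fail-walked)
pos 36 'a': at 1
pos 37 'b': at 2
pos 38 'b': at 3
pos 39 'c': at 4  → match P0@[36:39]
pos 40 'c': at 5 (fail-walked)

Result: [[5,0],[8,1],[12,0],[15,1],[19,1],[21,1],[26,0],[29,1],[31,1],[34,1],[39,0]]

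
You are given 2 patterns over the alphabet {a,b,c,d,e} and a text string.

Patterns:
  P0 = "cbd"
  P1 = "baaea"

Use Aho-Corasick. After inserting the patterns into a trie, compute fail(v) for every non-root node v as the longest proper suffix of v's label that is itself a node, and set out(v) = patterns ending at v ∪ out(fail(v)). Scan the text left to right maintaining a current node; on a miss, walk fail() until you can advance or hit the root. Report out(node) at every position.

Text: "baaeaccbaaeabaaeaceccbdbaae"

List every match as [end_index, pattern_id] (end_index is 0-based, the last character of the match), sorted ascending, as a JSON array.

Construct AC machine:
Trie (insert patterns):
  0='ε' goto b→4 c→1
  1='c' goto b→2
  2='cb' goto d→3
  3='cbd' goto ·  [P0 ends]
  4='b' goto a→5
  5='ba' goto a→6
  6='baa' goto e→7
  7='baae' goto a→8
  8='baaea' goto ·  [P1 ends]

Failure links (BFS by depth):
  fail(1) 'c': from fail(0)=0 chase 'c': 0 ⇒ 0;  out=∅∪out(0)=∅
  fail(4) 'b': from fail(0)=0 chase 'b': 0 ⇒ 0;  out=∅∪out(0)=∅
  fail(2) 'cb': from fail(1)=0 chase 'b': 0 ⇒ 4;  out=∅∪out(4)=∅
  fail(5) 'ba': from fail(4)=0 chase 'a': 0 ⇒ 0;  out=∅∪out(0)=∅
  fail(3) 'cbd': from fail(2)=4 chase 'd': 4→0 ⇒ 0;  out={0}∪out(0)={0}
  fail(6) 'baa': from fail(5)=0 chase 'a': 0 ⇒ 0;  out=∅∪out(0)=∅
  fail(7) 'baae': from fail(6)=0 chase 'e': 0 ⇒ 0;  out=∅∪out(0)=∅
  fail(8) 'baaea': from fail(7)=0 chase 'a': 0 ⇒ 0;  out={1}∪out(0)={1}

Scan:
[0] read 'b'  n0⇒n4
[1] read 'a'  n4⇒n5
[2] read 'a'  n5⇒n6
[3] read 'e'  n6⇒n7
[4] read 'a'  n7⇒n8  → match P1@[0:4]
[5] read 'c'  n8⇒n1 ·f
[6] read 'c'  n1⇒n1 ·f
[7] read 'b'  n1⇒n2
[8] read 'a'  n2⇒n5 ·f
[9] read 'a'  n5⇒n6
[10] read 'e'  n6⇒n7
[11] read 'a'  n7⇒n8  → match P1@[7:11]
[12] read 'b'  n8⇒n4 ·f
[13] read 'a'  n4⇒n5
[14] read 'a'  n5⇒n6
[15] read 'e'  n6⇒n7
[16] read 'a'  n7⇒n8  → match P1@[12:16]
[17] read 'c'  n8⇒n1 ·f
[18] read 'e'  n1⇒n0 ·f
[19] read 'c'  n0⇒n1
[20] read 'c'  n1⇒n1 ·f
[21] read 'b'  n1⇒n2
[22] read 'd'  n2⇒n3  → match P0@[20:22]
[23] read 'b'  n3⇒n4 ·f
[24] read 'a'  n4⇒n5
[25] read 'a'  n5⇒n6
[26] read 'e'  n6⇒n7

Result: [[4,1],[11,1],[16,1],[22,0]]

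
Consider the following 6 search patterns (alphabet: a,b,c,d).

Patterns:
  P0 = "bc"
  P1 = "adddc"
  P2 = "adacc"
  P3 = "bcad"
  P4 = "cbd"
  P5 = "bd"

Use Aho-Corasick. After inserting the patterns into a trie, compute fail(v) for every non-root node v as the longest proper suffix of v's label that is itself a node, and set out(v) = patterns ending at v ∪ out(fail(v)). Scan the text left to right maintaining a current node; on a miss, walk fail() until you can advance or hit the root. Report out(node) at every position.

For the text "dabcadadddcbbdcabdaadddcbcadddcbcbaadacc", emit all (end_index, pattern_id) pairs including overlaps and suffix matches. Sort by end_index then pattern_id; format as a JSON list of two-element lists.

Construct AC machine:
Trie nodes:
  0='ε' goto a→3 b→1 c→13
  1='b' goto c→2 d→16
  2='bc' goto a→11  [P0 ends]
  3='a' goto d→4
  4='ad' goto a→8 d→5
  5='add' goto d→6
  6='addd' goto c→7
  7='adddc' goto ·  [P1 ends]
  8='ada' goto c→9
  9='adac' goto c→10
  10='adacc' goto ·  [P2 ends]
  11='bca' goto d→12
  12='bcad' goto ·  [P3 ends]
  13='c' goto b→14
  14='cb' goto d→15
  15='cbd' goto ·  [P4 ends]
  16='bd' goto ·  [P5 ends]

BFS fail/out derivation:
  fail(1) 'b': from fail(0)=0 chase 'b': 0 ⇒ 0;  out=∅∪out(0)=∅
  fail(3) 'a': from fail(0)=0 chase 'a': 0 ⇒ 0;  out=∅∪out(0)=∅
  fail(13) 'c': from fail(0)=0 chase 'c': 0 ⇒ 0;  out=∅∪out(0)=∅
  fail(2) 'bc': from fail(1)=0 chase 'c': 0 ⇒ 13;  out={0}∪out(13)={0}
  fail(4) 'ad': from fail(3)=0 chase 'd': 0 ⇒ 0;  out=∅∪out(0)=∅
  fail(14) 'cb': from fail(13)=0 chase 'b': 0 ⇒ 1;  out=∅∪out(1)=∅
  fail(16) 'bd': from fail(1)=0 chase 'd': 0 ⇒ 0;  out={5}∪out(0)={5}
  fail(5) 'add': from fail(4)=0 chase 'd': 0 ⇒ 0;  out=∅∪out(0)=∅
  fail(8) 'ada': from fail(4)=0 chase 'a': 0 ⇒ 3;  out=∅∪out(3)=∅
  fail(11) 'bca': from fail(2)=13 chase 'a': 13→0 ⇒ 3;  out=∅∪out(3)=∅
  fail(15) 'cbd': from fail(14)=1 chase 'd': 1 ⇒ 16;  out={4}∪out(16)={4,5}
  fail(6) 'addd': from fail(5)=0 chase 'd': 0 ⇒ 0;  out=∅∪out(0)=∅
  fail(9) 'adac': from fail(8)=3 chase 'c': 3→0 ⇒ 13;  out=∅∪out(13)=∅
  fail(12) 'bcad': from fail(11)=3 chase 'd': 3 ⇒ 4;  out={3}∪out(4)={3}
  fail(7) 'adddc': from fail(6)=0 chase 'c': 0 ⇒ 13;  out={1}∪out(13)={1}
  fail(10) 'adacc': from fail(9)=13 chase 'c': 13→0 ⇒ 13;  out={2}∪out(13)={2}

Run:
i=0 'd': node 0→0
i=1 'a': node 0→3
i=2 'b': node 3→1 ·f
i=3 'c': node 1→2  → match P0@[2:3]
i=4 'a': node 2→11
i=5 'd': node 11→12  → match P3@[2:5]
i=6 'a': node 12→8 ·f
i=7 'd': node 8→4 ·f
i=8 'd': node 4→5
i=9 'd': node 5→6
i=10 'c': node 6→7  → match P1@[6:10]
i=11 'b': node 7→14 ·f
i=12 'b': node 14→1 ·f
i=13 'd': node 1→16  → match P5@[12:13]
i=14 'c': node 16→13 ·f
i=15 'a': node 13→3 ·f
i=16 'b': node 3→1 ·f
i=17 'd': node 1→16  → match P5@[16:17]
i=18 'a': node 16→3 ·f
i=19 'a': node 3→3 ·f
i=20 'd': node 3→4
i=21 'd': node 4→5
i=22 'd': node 5→6
i=23 'c': node 6→7  → match P1@[19:23]
i=24 'b': node 7→14 ·f
i=25 'c': node 14→2 ·f  → match P0@[24:25]
i=26 'a': node 2→11
i=27 'd': node 11→12  → match P3@[24:27]
i=28 'd': node 12→5 ·f
i=29 'd': node 5→6
i=30 'c': node 6→7  → match P1@[26:30]
i=31 'b': node 7→14 ·f
i=32 'c': node 14→2 ·f  → match P0@[31:32]
i=33 'b': node 2→14 ·f
i=34 'a': node 14→3 ·f
i=35 'a': node 3→3 ·f
i=36 'd': node 3→4
i=37 'a': node 4→8
i=38 'c': node 8→9
i=39 'c': node 9→10  → match P2@[35:39]

Result: [[3,0],[5,3],[10,1],[13,5],[17,5],[23,1],[25,0],[27,3],[30,1],[32,0],[39,2]]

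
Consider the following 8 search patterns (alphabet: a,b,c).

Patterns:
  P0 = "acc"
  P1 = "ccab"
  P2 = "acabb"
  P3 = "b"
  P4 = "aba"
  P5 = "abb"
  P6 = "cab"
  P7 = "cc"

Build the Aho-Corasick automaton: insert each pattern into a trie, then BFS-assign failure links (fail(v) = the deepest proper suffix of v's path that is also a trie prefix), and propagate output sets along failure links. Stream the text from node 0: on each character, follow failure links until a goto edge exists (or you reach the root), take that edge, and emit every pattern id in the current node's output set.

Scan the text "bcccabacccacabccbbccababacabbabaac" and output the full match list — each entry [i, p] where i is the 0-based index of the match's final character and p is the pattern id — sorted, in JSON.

Build:
Trie nodes:
  n0 'ε': a→1 b→11 c→4
  n1 'a': b→12 c→2
  n2 'ac': a→8 c→3
  n3 'acc': ·  ←P0
  n4 'c': a→15 c→5
  n5 'cc': a→6  ←P7
  n6 'cca': b→7
  n7 'ccab': ·  ←P1
  n8 'aca': b→9
  n9 'acab': b→10
  n10 'acabb': ·  ←P2
  n11 'b': ·  ←P3
  n12 'ab': a→13 b→14
  n13 'aba': ·  ←P4
  n14 'abb': ·  ←P5
  n15 'ca': b→16
  n16 'cab': ·  ←P6

BFS fail/out derivation:
  fail(1) 'a': from fail(0)=0 chase 'a': 0 ⇒ 0;  out=∅∪out(0)=∅
  fail(4) 'c': from fail(0)=0 chase 'c': 0 ⇒ 0;  out=∅∪out(0)=∅
  fail(11) 'b': from fail(0)=0 chase 'b': 0 ⇒ 0;  out={3}∪out(0)={3}
  fail(2) 'ac': from fail(1)=0 chase 'c': 0 ⇒ 4;  out=∅∪out(4)=∅
  fail(5) 'cc': from fail(4)=0 chase 'c': 0 ⇒ 4;  out={7}∪out(4)={7}
  fail(12) 'ab': from fail(1)=0 chase 'b': 0 ⇒ 11;  out=∅∪out(11)={3}
  fail(15) 'ca': from fail(4)=0 chase 'a': 0 ⇒ 1;  out=∅∪out(1)=∅
  fail(3) 'acc': from fail(2)=4 chase 'c': 4 ⇒ 5;  out={0}∪out(5)={0,7}
  fail(6) 'cca': from fail(5)=4 chase 'a': 4 ⇒ 15;  out=∅∪out(15)=∅
  fail(8) 'aca': from fail(2)=4 chase 'a': 4 ⇒ 15;  out=∅∪out(15)=∅
  fail(13) 'aba': from fail(12)=11 chase 'a': 11→0 ⇒ 1;  out={4}∪out(1)={4}
  fail(14) 'abb': from fail(12)=11 chase 'b': 11→0 ⇒ 11;  out={5}∪out(11)={3,5}
  fail(16) 'cab': from fail(15)=1 chase 'b': 1 ⇒ 12;  out={6}∪out(12)={3,6}
  fail(7) 'ccab': from fail(6)=15 chase 'b': 15 ⇒ 16;  out={1}∪out(16)={1,3,6}
  fail(9) 'acab': from fail(8)=15 chase 'b': 15 ⇒ 16;  out=∅∪out(16)={3,6}
  fail(10) 'acabb': from fail(9)=16 chase 'b': 16→12 ⇒ 14;  out={2}∪out(14)={2,3,5}

Scan:
[0] read 'b'  n0⇒n11  ** P3@[0:0]
[1] read 'c'  n11⇒n4 ·f
[2] read 'c'  n4⇒n5  ** P7@[1:2]
[3] read 'c'  n5⇒n5 ·f  ** P7@[2:3]
[4] read 'a'  n5⇒n6
[5] read 'b'  n6⇒n7  ** P1@[2:5],P3@[5:5],P6@[3:5]
[6] read 'a'  n7⇒n13 ·f  ** P4@[4:6]
[7] read 'c'  n13⇒n2 ·f
[8] read 'c'  n2⇒n3  ** P0@[6:8],P7@[7:8]
[9] read 'c'  n3⇒n5 ·f  ** P7@[8:9]
[10] read 'a'  n5⇒n6
[11] read 'c'  n6⇒n2 ·f
[12] read 'a'  n2⇒n8
[13] read 'b'  n8⇒n9  ** P3@[13:13],P6@[11:13]
[14] read 'c'  n9⇒n4 ·f
[15] read 'c'  n4⇒n5  ** P7@[14:15]
[16] read 'b'  n5⇒n11 ·f  ** P3@[16:16]
[17] read 'b'  n11⇒n11 ·f  ** P3@[17:17]
[18] read 'c'  n11⇒n4 ·f
[19] read 'c'  n4⇒n5  ** P7@[18:19]
[20] read 'a'  n5⇒n6
[21] read 'b'  n6⇒n7  ** P1@[18:21],P3@[21:21],P6@[19:21]
[22] read 'a'  n7⇒n13 ·f  ** P4@[20:22]
[23] read 'b'  n13⇒n12 ·f  ** P3@[23:23]
[24] read 'a'  n12⇒n13  ** P4@[22:24]
[25] read 'c'  n13⇒n2 ·f
[26] read 'a'  n2⇒n8
[27] read 'b'  n8⇒n9  ** P3@[27:27],P6@[25:27]
[28] read 'b'  n9⇒n10  ** P2@[24:28],P3@[28:28],P5@[26:28]
[29] read 'a'  n10⇒n1 ·f
[30] read 'b'  n1⇒n12  ** P3@[30:30]
[31] read 'a'  n12⇒n13  ** P4@[29:31]
[32] read 'a'  n13⇒n1 ·f
[33] read 'c'  n1⇒n2

Matches: [[0,3],[2,7],[3,7],[5,1],[5,3],[5,6],[6,4],[8,0],[8,7],[9,7],[13,3],[13,6],[15,7],[16,3],[17,3],[19,7],[21,1],[21,3],[21,6],[22,4],[23,3],[24,4],[27,3],[27,6],[28,2],[28,3],[28,5],[30,3],[31,4]]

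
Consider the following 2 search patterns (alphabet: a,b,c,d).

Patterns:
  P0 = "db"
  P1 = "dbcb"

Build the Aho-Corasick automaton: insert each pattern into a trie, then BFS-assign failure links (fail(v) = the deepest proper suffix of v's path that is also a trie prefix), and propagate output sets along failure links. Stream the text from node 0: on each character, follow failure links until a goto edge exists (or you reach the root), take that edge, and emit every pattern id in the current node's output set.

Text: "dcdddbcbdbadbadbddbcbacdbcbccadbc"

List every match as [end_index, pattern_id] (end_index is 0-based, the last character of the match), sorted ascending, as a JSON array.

Build automaton:
Trie nodes:
  0='ε' goto d→1
  1='d' goto b→2
  2='db' goto c→3  [P0 ends]
  3='dbc' goto b→4
  4='dbcb' goto ·  [P1 ends]

BFS fail/out derivation:
  n1('d'): parent n0 fail=0; on 'd' 0 → fail=0;  out ∅∪∅=∅
  n2('db'): parent n1 fail=0; on 'b' 0 → fail=0;  out {0}∪∅={0}
  n3('dbc'): parent n2 fail=0; on 'c' 0 → fail=0;  out ∅∪∅=∅
  n4('dbcb'): parent n3 fail=0; on 'b' 0 → fail=0;  out {1}∪∅={1}

Scan:
i=0 'd': node 0→1
i=1 'c': node 1→0 (via fail)
i=2 'd': node 0→1
i=3 'd': node 1→1 (via fail)
i=4 'd': node 1→1 (via fail)
i=5 'b': node 1→2  → match P0@[4:5]
i=6 'c': node 2→3
i=7 'b': node 3→4  → match P1@[4:7]
i=8 'd': node 4→1 (via fail)
i=9 'b': node 1→2  → match P0@[8:9]
i=10 'a': node 2→0 (via fail)
i=11 'd': node 0→1
i=12 'b': node 1→2  → match P0@[11:12]
i=13 'a': node 2→0 (via fail)
i=14 'd': node 0→1
i=15 'b': node 1→2  → match P0@[14:15]
i=16 'd': node 2→1 (via fail)
i=17 'd': node 1→1 (via fail)
i=18 'b': node 1→2  → match P0@[17:18]
i=19 'c': node 2→3
i=20 'b': node 3→4  → match P1@[17:20]
i=21 'a': node 4→0 (via fail)
i=22 'c': node 0→0
i=23 'd': node 0→1
i=24 'b': node 1→2  → match P0@[23:24]
i=25 'c': node 2→3
i=26 'b': node 3→4  → match P1@[23:26]
i=27 'c': node 4→0 (via fail)
i=28 'c': node 0→0
i=29 'a': node 0→0
i=30 'd': node 0→1
i=31 'b': node 1→2  → match P0@[30:31]
i=32 'c': node 2→3

Result: [[5,0],[7,1],[9,0],[12,0],[15,0],[18,0],[20,1],[24,0],[26,1],[31,0]]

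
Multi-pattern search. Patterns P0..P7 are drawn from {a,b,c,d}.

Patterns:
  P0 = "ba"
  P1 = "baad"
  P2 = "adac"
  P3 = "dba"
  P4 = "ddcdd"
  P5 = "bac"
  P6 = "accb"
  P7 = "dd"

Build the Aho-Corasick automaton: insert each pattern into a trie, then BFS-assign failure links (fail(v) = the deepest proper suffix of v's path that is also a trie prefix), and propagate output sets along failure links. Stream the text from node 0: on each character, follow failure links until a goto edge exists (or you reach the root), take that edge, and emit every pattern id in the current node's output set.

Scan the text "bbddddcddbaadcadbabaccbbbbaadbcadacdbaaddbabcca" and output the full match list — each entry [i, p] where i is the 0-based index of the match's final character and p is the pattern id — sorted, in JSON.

Build automaton:
Trie (insert patterns):
  n0 'ε': a→5 b→1 d→9
  n1 'b': a→2
  n2 'ba': a→3 c→16  ←P0
  n3 'baa': d→4
  n4 'baad': ·  ←P1
  n5 'a': c→17 d→6
  n6 'ad': a→7
  n7 'ada': c→8
  n8 'adac': ·  ←P2
  n9 'd': b→10 d→12
  n10 'db': a→11
  n11 'dba': ·  ←P3
  n12 'dd': c→13  ←P7
  n13 'ddc': d→14
  n14 'ddcd': d→15
  n15 'ddcdd': ·  ←P4
  n16 'bac': ·  ←P5
  n17 'ac': c→18
  n18 'acc': b→19
  n19 'accb': ·  ←P6

BFS fail/out derivation:
  fail(1) 'b': from fail(0)=0 chase 'b': 0 ⇒ 0;  out=∅∪out(0)=∅
  fail(5) 'a': from fail(0)=0 chase 'a': 0 ⇒ 0;  out=∅∪out(0)=∅
  fail(9) 'd': from fail(0)=0 chase 'd': 0 ⇒ 0;  out=∅∪out(0)=∅
  fail(2) 'ba': from fail(1)=0 chase 'a': 0 ⇒ 5;  out={0}∪out(5)={0}
  fail(6) 'ad': from fail(5)=0 chase 'd': 0 ⇒ 9;  out=∅∪out(9)=∅
  fail(10) 'db': from fail(9)=0 chase 'b': 0 ⇒ 1;  out=∅∪out(1)=∅
  fail(12) 'dd': from fail(9)=0 chase 'd': 0 ⇒ 9;  out={7}∪out(9)={7}
  fail(17) 'ac': from fail(5)=0 chase 'c': 0 ⇒ 0;  out=∅∪out(0)=∅
  fail(3) 'baa': from fail(2)=5 chase 'a': 5→0 ⇒ 5;  out=∅∪out(5)=∅
  fail(7) 'ada': from fail(6)=9 chase 'a': 9→0 ⇒ 5;  out=∅∪out(5)=∅
  fail(11) 'dba': from fail(10)=1 chase 'a': 1 ⇒ 2;  out={3}∪out(2)={0,3}
  fail(13) 'ddc': from fail(12)=9 chase 'c': 9→0 ⇒ 0;  out=∅∪out(0)=∅
  fail(16) 'bac': from fail(2)=5 chase 'c': 5 ⇒ 17;  out={5}∪out(17)={5}
  fail(18) 'acc': from fail(17)=0 chase 'c': 0 ⇒ 0;  out=∅∪out(0)=∅
  fail(4) 'baad': from fail(3)=5 chase 'd': 5 ⇒ 6;  out={1}∪out(6)={1}
  fail(8) 'adac': from fail(7)=5 chase 'c': 5 ⇒ 17;  out={2}∪out(17)={2}
  fail(14) 'ddcd': from fail(13)=0 chase 'd': 0 ⇒ 9;  out=∅∪out(9)=∅
  fail(19) 'accb': from fail(18)=0 chase 'b': 0 ⇒ 1;  out={6}∪out(1)={6}
  fail(15) 'ddcdd': from fail(14)=9 chase 'd': 9 ⇒ 12;  out={4}∪out(12)={4,7}

Scan:
i=0 'b': node 0→1
i=1 'b': node 1→1 (via fail)
i=2 'd': node 1→9 (via fail)
i=3 'd': node 9→12  emit P7@[2:3]
i=4 'd': node 12→12 (via fail)  emit P7@[3:4]
i=5 'd': node 12→12 (via fail)  emit P7@[4:5]
i=6 'c': node 12→13
i=7 'd': node 13→14
i=8 'd': node 14→15  emit P4@[4:8],P7@[7:8]
i=9 'b': node 15→10 (via fail)
i=10 'a': node 10→11  emit P0@[9:10],P3@[8:10]
i=11 'a': node 11→3 (via fail)
i=12 'd': node 3→4  emit P1@[9:12]
i=13 'c': node 4→0 (via fail)
i=14 'a': node 0→5
i=15 'd': node 5→6
i=16 'b': node 6→10 (via fail)
i=17 'a': node 10→11  emit P0@[16:17],P3@[15:17]
i=18 'b': node 11→1 (via fail)
i=19 'a': node 1→2  emit P0@[18:19]
i=20 'c': node 2→16  emit P5@[18:20]
i=21 'c': node 16→18 (via fail)
i=22 'b': node 18→19  emit P6@[19:22]
i=23 'b': node 19→1 (via fail)
i=24 'b': node 1→1 (via fail)
i=25 'b': node 1→1 (via fail)
i=26 'a': node 1→2  emit P0@[25:26]
i=27 'a': node 2→3
i=28 'd': node 3→4  emit P1@[25:28]
i=29 'b': node 4→10 (via fail)
i=30 'c': node 10→0 (via fail)
i=31 'a': node 0→5
i=32 'd': node 5→6
i=33 'a': node 6→7
i=34 'c': node 7→8  emit P2@[31:34]
i=35 'd': node 8→9 (via fail)
i=36 'b': node 9→10
i=37 'a': node 10→11  emit P0@[36:37],P3@[35:37]
i=38 'a': node 11→3 (via fail)
i=39 'd': node 3→4  emit P1@[36:39]
i=40 'd': node 4→12 (via fail)  emit P7@[39:40]
i=41 'b': node 12→10 (via fail)
i=42 'a': node 10→11  emit P0@[41:42],P3@[40:42]
i=43 'b': node 11→1 (via fail)
i=44 'c': node 1→0 (via fail)
i=45 'c': node 0→0
i=46 'a': node 0→5

Matches: [[3,7],[4,7],[5,7],[8,4],[8,7],[10,0],[10,3],[12,1],[17,0],[17,3],[19,0],[20,5],[22,6],[26,0],[28,1],[34,2],[37,0],[37,3],[39,1],[40,7],[42,0],[42,3]]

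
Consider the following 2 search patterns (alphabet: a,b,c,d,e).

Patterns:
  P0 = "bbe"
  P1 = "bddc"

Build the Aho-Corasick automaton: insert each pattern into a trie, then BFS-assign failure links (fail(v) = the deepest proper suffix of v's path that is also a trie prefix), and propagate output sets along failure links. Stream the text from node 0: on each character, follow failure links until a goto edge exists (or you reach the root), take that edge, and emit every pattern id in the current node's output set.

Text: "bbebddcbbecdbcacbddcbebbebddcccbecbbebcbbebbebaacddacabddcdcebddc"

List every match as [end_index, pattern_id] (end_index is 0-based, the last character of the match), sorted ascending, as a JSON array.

Build automaton:
Trie nodes:
  n0 'ε': b→1
  n1 'b': b→2 d→4
  n2 'bb': e→3
  n3 'bbe': ·  ←P0
  n4 'bd': d→5
  n5 'bdd': c→6
  n6 'bddc': ·  ←P1

Failure links (BFS by depth):
  fail(1) 'b': from fail(0)=0 chase 'b': 0 ⇒ 0;  out=∅∪out(0)=∅
  fail(2) 'bb': from fail(1)=0 chase 'b': 0 ⇒ 1;  out=∅∪out(1)=∅
  fail(4) 'bd': from fail(1)=0 chase 'd': 0 ⇒ 0;  out=∅∪out(0)=∅
  fail(3) 'bbe': from fail(2)=1 chase 'e': 1→0 ⇒ 0;  out={0}∪out(0)={0}
  fail(5) 'bdd': from fail(4)=0 chase 'd': 0 ⇒ 0;  out=∅∪out(0)=∅
  fail(6) 'bddc': from fail(5)=0 chase 'c': 0 ⇒ 0;  out={1}∪out(0)={1}

Scan:
[0] read 'b'  n0⇒n1
[1] read 'b'  n1⇒n2
[2] read 'e'  n2⇒n3  → match P0@[0:2]
[3] read 'b'  n3⇒n1 (via fail)
[4] read 'd'  n1⇒n4
[5] read 'd'  n4⇒n5
[6] read 'c'  n5⇒n6  → match P1@[3:6]
[7] read 'b'  n6⇒n1 (via fail)
[8] read 'b'  n1⇒n2
[9] read 'e'  n2⇒n3  → match P0@[7:9]
[10] read 'c'  n3⇒n0 (via fail)
[11] read 'd'  n0⇒n0
[12] read 'b'  n0⇒n1
[13] read 'c'  n1⇒n0 (via fail)
[14] read 'a'  n0⇒n0
[15] read 'c'  n0⇒n0
[16] read 'b'  n0⇒n1
[17] read 'd'  n1⇒n4
[18] read 'd'  n4⇒n5
[19] read 'c'  n5⇒n6  → match P1@[16:19]
[20] read 'b'  n6⇒n1 (via fail)
[21] read 'e'  n1⇒n0 (via fail)
[22] read 'b'  n0⇒n1
[23] read 'b'  n1⇒n2
[24] read 'e'  n2⇒n3  → match P0@[22:24]
[25] read 'b'  n3⇒n1 (via fail)
[26] read 'd'  n1⇒n4
[27] read 'd'  n4⇒n5
[28] read 'c'  n5⇒n6  → match P1@[25:28]
[29] read 'c'  n6⇒n0 (via fail)
[30] read 'c'  n0⇒n0
[31] read 'b'  n0⇒n1
[32] read 'e'  n1⇒n0 (via fail)
[33] read 'c'  n0⇒n0
[34] read 'b'  n0⇒n1
[35] read 'b'  n1⇒n2
[36] read 'e'  n2⇒n3  → match P0@[34:36]
[37] read 'b'  n3⇒n1 (via fail)
[38] read 'c'  n1⇒n0 (via fail)
[39] read 'b'  n0⇒n1
[40] read 'b'  n1⇒n2
[41] read 'e'  n2⇒n3  → match P0@[39:41]
[42] read 'b'  n3⇒n1 (via fail)
[43] read 'b'  n1⇒n2
[44] read 'e'  n2⇒n3  → match P0@[42:44]
[45] read 'b'  n3⇒n1 (via fail)
[46] read 'a'  n1⇒n0 (via fail)
[47] read 'a'  n0⇒n0
[48] read 'c'  n0⇒n0
[49] read 'd'  n0⇒n0
[50] read 'd'  n0⇒n0
[51] read 'a'  n0⇒n0
[52] read 'c'  n0⇒n0
[53] read 'a'  n0⇒n0
[54] read 'b'  n0⇒n1
[55] read 'd'  n1⇒n4
[56] read 'd'  n4⇒n5
[57] read 'c'  n5⇒n6  → match P1@[54:57]
[58] read 'd'  n6⇒n0 (via fail)
[59] read 'c'  n0⇒n0
[60] read 'e'  n0⇒n0
[61] read 'b'  n0⇒n1
[62] read 'd'  n1⇒n4
[63] read 'd'  n4⇒n5
[64] read 'c'  n5⇒n6  → match P1@[61:64]

Matches: [[2,0],[6,1],[9,0],[19,1],[24,0],[28,1],[36,0],[41,0],[44,0],[57,1],[64,1]]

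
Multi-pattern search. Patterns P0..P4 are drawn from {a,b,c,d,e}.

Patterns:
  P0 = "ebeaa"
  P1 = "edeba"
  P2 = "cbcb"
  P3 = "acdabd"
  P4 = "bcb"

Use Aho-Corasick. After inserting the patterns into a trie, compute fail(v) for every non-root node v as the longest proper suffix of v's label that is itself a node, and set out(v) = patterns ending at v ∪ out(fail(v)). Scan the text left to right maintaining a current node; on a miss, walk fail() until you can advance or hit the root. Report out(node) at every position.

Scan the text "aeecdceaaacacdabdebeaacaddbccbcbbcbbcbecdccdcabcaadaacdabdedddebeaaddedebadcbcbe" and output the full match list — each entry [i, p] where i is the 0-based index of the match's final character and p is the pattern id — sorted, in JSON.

Build:
Trie nodes:
  n0 'ε': a→14 b→20 c→10 e→1
  n1 'e': b→2 d→6
  n2 'eb': e→3
  n3 'ebe': a→4
  n4 'ebea': a→5
  n5 'ebeaa': ·  ←P0
  n6 'ed': e→7
  n7 'ede': b→8
  n8 'edeb': a→9
  n9 'edeba': ·  ←P1
  n10 'c': b→11
  n11 'cb': c→12
  n12 'cbc': b→13
  n13 'cbcb': ·  ←P2
  n14 'a': c→15
  n15 'ac': d→16
  n16 'acd': a→17
  n17 'acda': b→18
  n18 'acdab': d→19
  n19 'acdabd': ·  ←P3
  n20 'b': c→21
  n21 'bc': b→22
  n22 'bcb': ·  ←P4

BFS fail/out derivation:
  n1('e'): parent n0 fail=0; on 'e' 0 → fail=0;  out ∅∪∅=∅
  n10('c'): parent n0 fail=0; on 'c' 0 → fail=0;  out ∅∪∅=∅
  n14('a'): parent n0 fail=0; on 'a' 0 → fail=0;  out ∅∪∅=∅
  n20('b'): parent n0 fail=0; on 'b' 0 → fail=0;  out ∅∪∅=∅
  n2('eb'): parent n1 fail=0; on 'b' 0 → fail=20;  out ∅∪∅=∅
  n6('ed'): parent n1 fail=0; on 'd' 0 → fail=0;  out ∅∪∅=∅
  n11('cb'): parent n10 fail=0; on 'b' 0 → fail=20;  out ∅∪∅=∅
  n15('ac'): parent n14 fail=0; on 'c' 0 → fail=10;  out ∅∪∅=∅
  n21('bc'): parent n20 fail=0; on 'c' 0 → fail=10;  out ∅∪∅=∅
  n3('ebe'): parent n2 fail=20; on 'e' 20→0 → fail=1;  out ∅∪∅=∅
  n7('ede'): parent n6 fail=0; on 'e' 0 → fail=1;  out ∅∪∅=∅
  n12('cbc'): parent n11 fail=20; on 'c' 20 → fail=21;  out ∅∪∅=∅
  n16('acd'): parent n15 fail=10; on 'd' 10→0 → fail=0;  out ∅∪∅=∅
  n22('bcb'): parent n21 fail=10; on 'b' 10 → fail=11;  out {4}∪∅={4}
  n4('ebea'): parent n3 fail=1; on 'a' 1→0 → fail=14;  out ∅∪∅=∅
  n8('edeb'): parent n7 fail=1; on 'b' 1 → fail=2;  out ∅∪∅=∅
  n13('cbcb'): parent n12 fail=21; on 'b' 21 → fail=22;  out {2}∪{4}={2,4}
  n17('acda'): parent n16 fail=0; on 'a' 0 → fail=14;  out ∅∪∅=∅
  n5('ebeaa'): parent n4 fail=14; on 'a' 14→0 → fail=14;  out {0}∪∅={0}
  n9('edeba'): parent n8 fail=2; on 'a' 2→20→0 → fail=14;  out {1}∪∅={1}
  n18('acdab'): parent n17 fail=14; on 'b' 14→0 → fail=20;  out ∅∪∅=∅
  n19('acdabd'): parent n18 fail=20; on 'd' 20→0 → fail=0;  out {3}∪∅={3}

Text stream:
i=0 'a': node 0→14
i=1 'e': node 14→1 ·f
i=2 'e': node 1→1 ·f
i=3 'c': node 1→10 ·f
i=4 'd': node 10→0 ·f
i=5 'c': node 0→10
i=6 'e': node 10→1 ·f
i=7 'a': node 1→14 ·f
i=8 'a': node 14→14 ·f
i=9 'a': node 14→14 ·f
i=10 'c': node 14→15
i=11 'a': node 15→14 ·f
i=12 'c': node 14→15
i=13 'd': node 15→16
i=14 'a': node 16→17
i=15 'b': node 17→18
i=16 'd': node 18→19  emit P3@[11:16]
i=17 'e': node 19→1 ·f
i=18 'b': node 1→2
i=19 'e': node 2→3
i=20 'a': node 3→4
i=21 'a': node 4→5  emit P0@[17:21]
i=22 'c': node 5→15 ·f
i=23 'a': node 15→14 ·f
i=24 'd': node 14→0 ·f
i=25 'd': node 0→0
i=26 'b': node 0→20
i=27 'c': node 20→21
i=28 'c': node 21→10 ·f
i=29 'b': node 10→11
i=30 'c': node 11→12
i=31 'b': node 12→13  emit P2@[28:31],P4@[29:31]
i=32 'b': node 13→20 ·f
i=33 'c': node 20→21
i=34 'b': node 21→22  emit P4@[32:34]
i=35 'b': node 22→20 ·f
i=36 'c': node 20→21
i=37 'b': node 21→22  emit P4@[35:37]
i=38 'e': node 22→1 ·f
i=39 'c': node 1→10 ·f
i=40 'd': node 10→0 ·f
i=41 'c': node 0→10
i=42 'c': node 10→10 ·f
i=43 'd': node 10→0 ·f
i=44 'c': node 0→10
i=45 'a': node 10→14 ·f
i=46 'b': node 14→20 ·f
i=47 'c': node 20→21
i=48 'a': node 21→14 ·f
i=49 'a': node 14→14 ·f
i=50 'd': node 14→0 ·f
i=51 'a': node 0→14
i=52 'a': node 14→14 ·f
i=53 'c': node 14→15
i=54 'd': node 15→16
i=55 'a': node 16→17
i=56 'b': node 17→18
i=57 'd': node 18→19  emit P3@[52:57]
i=58 'e': node 19→1 ·f
i=59 'd': node 1→6
i=60 'd': node 6→0 ·f
i=61 'd': node 0→0
i=62 'e': node 0→1
i=63 'b': node 1→2
i=64 'e': node 2→3
i=65 'a': node 3→4
i=66 'a': node 4→5  emit P0@[62:66]
i=67 'd': node 5→0 ·f
i=68 'd': node 0→0
i=69 'e': node 0→1
i=70 'd': node 1→6
i=71 'e': node 6→7
i=72 'b': node 7→8
i=73 'a': node 8→9  emit P1@[69:73]
i=74 'd': node 9→0 ·f
i=75 'c': node 0→10
i=76 'b': node 10→11
i=77 'c': node 11→12
i=78 'b': node 12→13  emit P2@[75:78],P4@[76:78]
i=79 'e': node 13→1 ·f

All matches (sorted): [[16,3],[21,0],[31,2],[31,4],[34,4],[37,4],[57,3],[66,0],[73,1],[78,2],[78,4]]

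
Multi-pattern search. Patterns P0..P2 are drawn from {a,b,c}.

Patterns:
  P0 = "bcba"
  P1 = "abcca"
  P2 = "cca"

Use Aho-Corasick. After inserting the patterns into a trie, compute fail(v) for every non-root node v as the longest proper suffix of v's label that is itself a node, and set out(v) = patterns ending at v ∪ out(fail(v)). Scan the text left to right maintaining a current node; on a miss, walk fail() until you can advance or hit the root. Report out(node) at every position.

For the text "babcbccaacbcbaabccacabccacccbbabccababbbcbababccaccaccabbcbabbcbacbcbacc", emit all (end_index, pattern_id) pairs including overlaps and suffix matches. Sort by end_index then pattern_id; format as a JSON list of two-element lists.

Build:
Trie nodes:
  0='ε' goto a→5 b→1 c→10
  1='b' goto c→2
  2='bc' goto b→3
  3='bcb' goto a→4
  4='bcba' goto ·  [P0 ends]
  5='a' goto b→6
  6='ab' goto c→7
  7='abc' goto c→8
  8='abcc' goto a→9
  9='abcca' goto ·  [P1 ends]
  10='c' goto c→11
  11='cc' goto a→12
  12='cca' goto ·  [P2 ends]

BFS fail/out derivation:
  fail(1) 'b': from fail(0)=0 chase 'b': 0 ⇒ 0;  out=∅∪out(0)=∅
  fail(5) 'a': from fail(0)=0 chase 'a': 0 ⇒ 0;  out=∅∪out(0)=∅
  fail(10) 'c': from fail(0)=0 chase 'c': 0 ⇒ 0;  out=∅∪out(0)=∅
  fail(2) 'bc': from fail(1)=0 chase 'c': 0 ⇒ 10;  out=∅∪out(10)=∅
  fail(6) 'ab': from fail(5)=0 chase 'b': 0 ⇒ 1;  out=∅∪out(1)=∅
  fail(11) 'cc': from fail(10)=0 chase 'c': 0 ⇒ 10;  out=∅∪out(10)=∅
  fail(3) 'bcb': from fail(2)=10 chase 'b': 10→0 ⇒ 1;  out=∅∪out(1)=∅
  fail(7) 'abc': from fail(6)=1 chase 'c': 1 ⇒ 2;  out=∅∪out(2)=∅
  fail(12) 'cca': from fail(11)=10 chase 'a': 10→0 ⇒ 5;  out={2}∪out(5)={2}
  fail(4) 'bcba': from fail(3)=1 chase 'a': 1→0 ⇒ 5;  out={0}∪out(5)={0}
  fail(8) 'abcc': from fail(7)=2 chase 'c': 2→10 ⇒ 11;  out=∅∪out(11)=∅
  fail(9) 'abcca': from fail(8)=11 chase 'a': 11 ⇒ 12;  out={1}∪out(12)={1,2}

Scan:
i=0 'b': node 0→1
i=1 'a': node 1→5 ·f
i=2 'b': node 5→6
i=3 'c': node 6→7
i=4 'b': node 7→3 ·f
i=5 'c': node 3→2 ·f
i=6 'c': node 2→11 ·f
i=7 'a': node 11→12  ** P2@[5:7]
i=8 'a': node 12→5 ·f
i=9 'c': node 5→10 ·f
i=10 'b': node 10→1 ·f
i=11 'c': node 1→2
i=12 'b': node 2→3
i=13 'a': node 3→4  ** P0@[10:13]
i=14 'a': node 4→5 ·f
i=15 'b': node 5→6
i=16 'c': node 6→7
i=17 'c': node 7→8
i=18 'a': node 8→9  ** P1@[14:18],P2@[16:18]
i=19 'c': node 9→10 ·f
i=20 'a': node 10→5 ·f
i=21 'b': node 5→6
i=22 'c': node 6→7
i=23 'c': node 7→8
i=24 'a': node 8→9  ** P1@[20:24],P2@[22:24]
i=25 'c': node 9→10 ·f
i=26 'c': node 10→11
i=27 'c': node 11→11 ·f
i=28 'b': node 11→1 ·f
i=29 'b': node 1→1 ·f
i=30 'a': node 1→5 ·f
i=31 'b': node 5→6
i=32 'c': node 6→7
i=33 'c': node 7→8
i=34 'a': node 8→9  ** P1@[30:34],P2@[32:34]
i=35 'b': node 9→6 ·f
i=36 'a': node 6→5 ·f
i=37 'b': node 5→6
i=38 'b': node 6→1 ·f
i=39 'b': node 1→1 ·f
i=40 'c': node 1→2
i=41 'b': node 2→3
i=42 'a': node 3→4  ** P0@[39:42]
i=43 'b': node 4→6 ·f
i=44 'a': node 6→5 ·f
i=45 'b': node 5→6
i=46 'c': node 6→7
i=47 'c': node 7→8
i=48 'a': node 8→9  ** P1@[44:48],P2@[46:48]
i=49 'c': node 9→10 ·f
i=50 'c': node 10→11
i=51 'a': node 11→12  ** P2@[49:51]
i=52 'c': node 12→10 ·f
i=53 'c': node 10→11
i=54 'a': node 11→12  ** P2@[52:54]
i=55 'b': node 12→6 ·f
i=56 'b': node 6→1 ·f
i=57 'c': node 1→2
i=58 'b': node 2→3
i=59 'a': node 3→4  ** P0@[56:59]
i=60 'b': node 4→6 ·f
i=61 'b': node 6→1 ·f
i=62 'c': node 1→2
i=63 'b': node 2→3
i=64 'a': node 3→4  ** P0@[61:64]
i=65 'c': node 4→10 ·f
i=66 'b': node 10→1 ·f
i=67 'c': node 1→2
i=68 'b': node 2→3
i=69 'a': node 3→4  ** P0@[66:69]
i=70 'c': node 4→10 ·f
i=71 'c': node 10→11

All matches (sorted): [[7,2],[13,0],[18,1],[18,2],[24,1],[24,2],[34,1],[34,2],[42,0],[48,1],[48,2],[51,2],[54,2],[59,0],[64,0],[69,0]]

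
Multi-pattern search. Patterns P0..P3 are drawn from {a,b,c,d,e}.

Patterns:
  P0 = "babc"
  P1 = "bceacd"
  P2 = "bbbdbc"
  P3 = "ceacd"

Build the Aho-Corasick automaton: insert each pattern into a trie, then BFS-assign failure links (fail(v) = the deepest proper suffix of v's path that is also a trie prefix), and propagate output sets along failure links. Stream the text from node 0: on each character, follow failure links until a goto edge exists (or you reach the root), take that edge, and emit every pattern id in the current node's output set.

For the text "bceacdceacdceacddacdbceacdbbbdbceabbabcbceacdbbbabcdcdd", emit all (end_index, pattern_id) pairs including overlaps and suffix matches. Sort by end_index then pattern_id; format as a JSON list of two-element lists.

Construct AC machine:
Trie nodes:
  n0 'ε': b→1 c→15
  n1 'b': a→2 b→10 c→5
  n2 'ba': b→3
  n3 'bab': c→4
  n4 'babc': ·  ←P0
  n5 'bc': e→6
  n6 'bce': a→7
  n7 'bcea': c→8
  n8 'bceac': d→9
  n9 'bceacd': ·  ←P1
  n10 'bb': b→11
  n11 'bbb': d→12
  n12 'bbbd': b→13
  n13 'bbbdb': c→14
  n14 'bbbdbc': ·  ←P2
  n15 'c': e→16
  n16 'ce': a→17
  n17 'cea': c→18
  n18 'ceac': d→19
  n19 'ceacd': ·  ←P3

BFS fail/out derivation:
  fail(1) 'b': from fail(0)=0 chase 'b': 0 ⇒ 0;  out=∅∪out(0)=∅
  fail(15) 'c': from fail(0)=0 chase 'c': 0 ⇒ 0;  out=∅∪out(0)=∅
  fail(2) 'ba': from fail(1)=0 chase 'a': 0 ⇒ 0;  out=∅∪out(0)=∅
  fail(5) 'bc': from fail(1)=0 chase 'c': 0 ⇒ 15;  out=∅∪out(15)=∅
  fail(10) 'bb': from fail(1)=0 chase 'b': 0 ⇒ 1;  out=∅∪out(1)=∅
  fail(16) 'ce': from fail(15)=0 chase 'e': 0 ⇒ 0;  out=∅∪out(0)=∅
  fail(3) 'bab': from fail(2)=0 chase 'b': 0 ⇒ 1;  out=∅∪out(1)=∅
  fail(6) 'bce': from fail(5)=15 chase 'e': 15 ⇒ 16;  out=∅∪out(16)=∅
  fail(11) 'bbb': from fail(10)=1 chase 'b': 1 ⇒ 10;  out=∅∪out(10)=∅
  fail(17) 'cea': from fail(16)=0 chase 'a': 0 ⇒ 0;  out=∅∪out(0)=∅
  fail(4) 'babc': from fail(3)=1 chase 'c': 1 ⇒ 5;  out={0}∪out(5)={0}
  fail(7) 'bcea': from fail(6)=16 chase 'a': 16 ⇒ 17;  out=∅∪out(17)=∅
  fail(12) 'bbbd': from fail(11)=10 chase 'd': 10→1→0 ⇒ 0;  out=∅∪out(0)=∅
  fail(18) 'ceac': from fail(17)=0 chase 'c': 0 ⇒ 15;  out=∅∪out(15)=∅
  fail(8) 'bceac': from fail(7)=17 chase 'c': 17 ⇒ 18;  out=∅∪out(18)=∅
  fail(13) 'bbbdb': from fail(12)=0 chase 'b': 0 ⇒ 1;  out=∅∪out(1)=∅
  fail(19) 'ceacd': from fail(18)=15 chase 'd': 15→0 ⇒ 0;  out={3}∪out(0)={3}
  fail(9) 'bceacd': from fail(8)=18 chase 'd': 18 ⇒ 19;  out={1}∪out(19)={1,3}
  fail(14) 'bbbdbc': from fail(13)=1 chase 'c': 1 ⇒ 5;  out={2}∪out(5)={2}

Run:
pos 0 'b': at 1
pos 1 'c': at 5
pos 2 'e': at 6
pos 3 'a': at 7
pos 4 'c': at 8
pos 5 'd': at 9  emit P1@[0:5],P3@[1:5]
pos 6 'c': at 15 (fail-walked)
pos 7 'e': at 16
pos 8 'a': at 17
pos 9 'c': at 18
pos 10 'd': at 19  emit P3@[6:10]
pos 11 'c': at 15 (fail-walked)
pos 12 'e': at 16
pos 13 'a': at 17
pos 14 'c': at 18
pos 15 'd': at 19  emit P3@[11:15]
pos 16 'd': at 0 (fail-walked)
pos 17 'a': at 0
pos 18 'c': at 15
pos 19 'd': at 0 (fail-walked)
pos 20 'b': at 1
pos 21 'c': at 5
pos 22 'e': at 6
pos 23 'a': at 7
pos 24 'c': at 8
pos 25 'd': at 9  emit P1@[20:25],P3@[21:25]
pos 26 'b': at 1 (fail-walked)
pos 27 'b': at 10
pos 28 'b': at 11
pos 29 'd': at 12
pos 30 'b': at 13
pos 31 'c': at 14  emit P2@[26:31]
pos 32 'e': at 6 (fail-walked)
pos 33 'a': at 7
pos 34 'b': at 1 (fail-walked)
pos 35 'b': at 10
pos 36 'a': at 2 (fail-walked)
pos 37 'b': at 3
pos 38 'c': at 4  emit P0@[35:38]
pos 39 'b': at 1 (fail-walked)
pos 40 'c': at 5
pos 41 'e': at 6
pos 42 'a': at 7
pos 43 'c': at 8
pos 44 'd': at 9  emit P1@[39:44],P3@[40:44]
pos 45 'b': at 1 (fail-walked)
pos 46 'b': at 10
pos 47 'b': at 11
pos 48 'a': at 2 (fail-walked)
pos 49 'b': at 3
pos 50 'c': at 4  emit P0@[47:50]
pos 51 'd': at 0 (fail-walked)
pos 52 'c': at 15
pos 53 'd': at 0 (fail-walked)
pos 54 'd': at 0

All matches (sorted): [[5,1],[5,3],[10,3],[15,3],[25,1],[25,3],[31,2],[38,0],[44,1],[44,3],[50,0]]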